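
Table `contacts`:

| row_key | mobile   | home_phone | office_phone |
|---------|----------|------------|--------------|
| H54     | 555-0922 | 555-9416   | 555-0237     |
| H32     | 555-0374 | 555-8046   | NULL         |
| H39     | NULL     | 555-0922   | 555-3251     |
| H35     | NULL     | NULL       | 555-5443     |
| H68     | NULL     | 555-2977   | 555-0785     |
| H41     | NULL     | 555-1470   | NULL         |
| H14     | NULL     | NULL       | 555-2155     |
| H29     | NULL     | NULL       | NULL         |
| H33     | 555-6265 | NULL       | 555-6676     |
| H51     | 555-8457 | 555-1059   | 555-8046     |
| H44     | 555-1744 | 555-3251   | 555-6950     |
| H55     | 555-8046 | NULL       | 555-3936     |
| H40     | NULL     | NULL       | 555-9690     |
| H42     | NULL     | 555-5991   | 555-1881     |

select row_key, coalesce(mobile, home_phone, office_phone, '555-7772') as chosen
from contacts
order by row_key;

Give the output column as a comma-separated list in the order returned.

row_key=H14: mobile=NULL, home_phone=NULL, office_phone=555-2155 → 555-2155
row_key=H29: mobile=NULL, home_phone=NULL, office_phone=NULL, → literal 555-7772 → 555-7772
row_key=H32: mobile=555-0374 → 555-0374
row_key=H33: mobile=555-6265 → 555-6265
row_key=H35: mobile=NULL, home_phone=NULL, office_phone=555-5443 → 555-5443
row_key=H39: mobile=NULL, home_phone=555-0922 → 555-0922
row_key=H40: mobile=NULL, home_phone=NULL, office_phone=555-9690 → 555-9690
row_key=H41: mobile=NULL, home_phone=555-1470 → 555-1470
row_key=H42: mobile=NULL, home_phone=555-5991 → 555-5991
row_key=H44: mobile=555-1744 → 555-1744
row_key=H51: mobile=555-8457 → 555-8457
row_key=H54: mobile=555-0922 → 555-0922
row_key=H55: mobile=555-8046 → 555-8046
row_key=H68: mobile=NULL, home_phone=555-2977 → 555-2977

555-2155, 555-7772, 555-0374, 555-6265, 555-5443, 555-0922, 555-9690, 555-1470, 555-5991, 555-1744, 555-8457, 555-0922, 555-8046, 555-2977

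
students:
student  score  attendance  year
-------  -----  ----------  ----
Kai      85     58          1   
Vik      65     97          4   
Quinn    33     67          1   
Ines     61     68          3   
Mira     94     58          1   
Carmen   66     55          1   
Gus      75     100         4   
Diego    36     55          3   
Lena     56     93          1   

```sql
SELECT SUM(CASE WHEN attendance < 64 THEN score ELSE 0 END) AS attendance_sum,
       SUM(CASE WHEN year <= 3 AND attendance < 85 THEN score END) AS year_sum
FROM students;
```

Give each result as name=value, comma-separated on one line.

[attendance_sum: attendance < 64]
student=Kai: ✓ → 85
student=Vik: ✗
student=Quinn: ✗
student=Ines: ✗
student=Mira: ✓ → 94
student=Carmen: ✓ → 66
student=Gus: ✗
student=Diego: ✓ → 36
student=Lena: ✗
attendance_sum = 85 + 94 + 66 + 36 = 281
—
[year_sum: year <= 3 AND attendance < 85]
student=Kai: ✓ → 85
student=Vik: ✗
student=Quinn: ✓ → 33
student=Ines: ✓ → 61
student=Mira: ✓ → 94
student=Carmen: ✓ → 66
student=Gus: ✗
student=Diego: ✓ → 36
student=Lena: ✗
year_sum = 85 + 33 + 61 + 94 + 66 + 36 = 375

attendance_sum=281, year_sum=375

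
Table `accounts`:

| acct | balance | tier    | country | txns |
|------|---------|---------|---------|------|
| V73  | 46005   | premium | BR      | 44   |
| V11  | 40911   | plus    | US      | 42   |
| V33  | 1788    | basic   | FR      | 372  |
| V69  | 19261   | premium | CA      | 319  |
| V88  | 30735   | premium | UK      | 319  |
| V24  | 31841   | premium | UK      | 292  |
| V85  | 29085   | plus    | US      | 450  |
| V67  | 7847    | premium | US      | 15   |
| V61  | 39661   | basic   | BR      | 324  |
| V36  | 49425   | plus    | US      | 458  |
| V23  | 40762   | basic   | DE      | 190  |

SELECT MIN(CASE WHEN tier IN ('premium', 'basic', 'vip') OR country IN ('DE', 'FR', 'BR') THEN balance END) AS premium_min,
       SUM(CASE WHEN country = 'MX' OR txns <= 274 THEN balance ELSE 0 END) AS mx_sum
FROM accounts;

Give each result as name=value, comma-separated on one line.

premium_min=1788, mx_sum=135525

[premium_min: tier IN ('premium', 'basic', 'vip') OR country IN ('DE', 'FR', 'BR')]
acct=V73: ✓ → 46005
acct=V11: ✗
acct=V33: ✓ → 1788
acct=V69: ✓ → 19261
acct=V88: ✓ → 30735
acct=V24: ✓ → 31841
acct=V85: ✗
acct=V67: ✓ → 7847
acct=V61: ✓ → 39661
acct=V36: ✗
acct=V23: ✓ → 40762
premium_min = MIN(46005, 1788, 19261, 30735, 31841, 7847, 39661, 40762) = 1788
—
[mx_sum: country = 'MX' OR txns <= 274]
acct=V73: ✓ → 46005
acct=V11: ✓ → 40911
acct=V33: ✗
acct=V69: ✗
acct=V88: ✗
acct=V24: ✗
acct=V85: ✗
acct=V67: ✓ → 7847
acct=V61: ✗
acct=V36: ✗
acct=V23: ✓ → 40762
mx_sum = 46005 + 40911 + 7847 + 40762 = 135525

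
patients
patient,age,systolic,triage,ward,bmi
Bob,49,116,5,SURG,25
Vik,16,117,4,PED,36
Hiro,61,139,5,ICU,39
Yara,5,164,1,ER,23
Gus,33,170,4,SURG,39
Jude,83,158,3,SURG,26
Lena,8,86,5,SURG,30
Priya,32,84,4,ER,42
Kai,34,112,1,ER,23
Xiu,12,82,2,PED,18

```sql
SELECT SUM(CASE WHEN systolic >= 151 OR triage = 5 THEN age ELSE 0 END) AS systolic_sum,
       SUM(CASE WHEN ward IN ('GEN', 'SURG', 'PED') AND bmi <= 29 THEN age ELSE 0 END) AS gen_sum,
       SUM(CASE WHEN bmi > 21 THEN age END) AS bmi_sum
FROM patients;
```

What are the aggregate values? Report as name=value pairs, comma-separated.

[systolic_sum: systolic >= 151 OR triage = 5]
patient=Bob: ✓ → 49
patient=Vik: ✗
patient=Hiro: ✓ → 61
patient=Yara: ✓ → 5
patient=Gus: ✓ → 33
patient=Jude: ✓ → 83
patient=Lena: ✓ → 8
patient=Priya: ✗
patient=Kai: ✗
patient=Xiu: ✗
systolic_sum = 49 + 61 + 5 + 33 + 83 + 8 = 239
—
[gen_sum: ward IN ('GEN', 'SURG', 'PED') AND bmi <= 29]
patient=Bob: ✓ → 49
patient=Vik: ✗
patient=Hiro: ✗
patient=Yara: ✗
patient=Gus: ✗
patient=Jude: ✓ → 83
patient=Lena: ✗
patient=Priya: ✗
patient=Kai: ✗
patient=Xiu: ✓ → 12
gen_sum = 49 + 83 + 12 = 144
—
[bmi_sum: bmi > 21]
patient=Bob: ✓ → 49
patient=Vik: ✓ → 16
patient=Hiro: ✓ → 61
patient=Yara: ✓ → 5
patient=Gus: ✓ → 33
patient=Jude: ✓ → 83
patient=Lena: ✓ → 8
patient=Priya: ✓ → 32
patient=Kai: ✓ → 34
patient=Xiu: ✗
bmi_sum = 49 + 16 + 61 + 5 + 33 + 83 + 8 + 32 + 34 = 321

systolic_sum=239, gen_sum=144, bmi_sum=321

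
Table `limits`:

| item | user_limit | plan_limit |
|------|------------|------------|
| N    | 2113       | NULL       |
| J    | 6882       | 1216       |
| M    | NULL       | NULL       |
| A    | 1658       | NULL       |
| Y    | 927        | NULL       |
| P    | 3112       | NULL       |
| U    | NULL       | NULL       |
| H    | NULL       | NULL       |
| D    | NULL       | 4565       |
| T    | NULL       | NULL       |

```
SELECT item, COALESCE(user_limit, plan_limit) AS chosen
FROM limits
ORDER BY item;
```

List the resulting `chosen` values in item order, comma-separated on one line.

1658, 4565, NULL, 6882, NULL, 2113, 3112, NULL, NULL, 927

item=A: user_limit=1658 → 1658
item=D: user_limit=NULL, plan_limit=4565 → 4565
item=H: user_limit=NULL, plan_limit=NULL (all NULL) → NULL
item=J: user_limit=6882 → 6882
item=M: user_limit=NULL, plan_limit=NULL (all NULL) → NULL
item=N: user_limit=2113 → 2113
item=P: user_limit=3112 → 3112
item=T: user_limit=NULL, plan_limit=NULL (all NULL) → NULL
item=U: user_limit=NULL, plan_limit=NULL (all NULL) → NULL
item=Y: user_limit=927 → 927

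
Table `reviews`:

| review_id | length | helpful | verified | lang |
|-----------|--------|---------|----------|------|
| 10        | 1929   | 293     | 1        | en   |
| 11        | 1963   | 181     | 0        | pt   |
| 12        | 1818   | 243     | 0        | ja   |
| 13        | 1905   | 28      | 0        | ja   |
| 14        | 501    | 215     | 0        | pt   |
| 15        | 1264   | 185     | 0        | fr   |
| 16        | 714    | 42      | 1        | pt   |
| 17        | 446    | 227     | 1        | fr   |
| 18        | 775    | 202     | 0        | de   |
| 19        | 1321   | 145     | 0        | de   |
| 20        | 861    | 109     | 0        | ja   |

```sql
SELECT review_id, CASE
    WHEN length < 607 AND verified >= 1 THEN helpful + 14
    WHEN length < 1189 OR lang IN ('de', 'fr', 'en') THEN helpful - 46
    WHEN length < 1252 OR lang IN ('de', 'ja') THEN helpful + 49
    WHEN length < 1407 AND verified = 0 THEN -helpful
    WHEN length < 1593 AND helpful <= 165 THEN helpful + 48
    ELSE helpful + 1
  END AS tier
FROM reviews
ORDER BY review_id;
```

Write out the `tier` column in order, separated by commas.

247, 182, 292, 77, 169, 139, -4, 241, 156, 99, 63

review_id=10: length < 1189 OR lang IN ('de', 'fr', 'en') → 247
review_id=11: ELSE → 182
review_id=12: length < 1252 OR lang IN ('de', 'ja') → 292
review_id=13: length < 1252 OR lang IN ('de', 'ja') → 77
review_id=14: length < 1189 OR lang IN ('de', 'fr', 'en') → 169
review_id=15: length < 1189 OR lang IN ('de', 'fr', 'en') → 139
review_id=16: length < 1189 OR lang IN ('de', 'fr', 'en') → -4
review_id=17: length < 607 AND verified >= 1 → 241
review_id=18: length < 1189 OR lang IN ('de', 'fr', 'en') → 156
review_id=19: length < 1189 OR lang IN ('de', 'fr', 'en') → 99
review_id=20: length < 1189 OR lang IN ('de', 'fr', 'en') → 63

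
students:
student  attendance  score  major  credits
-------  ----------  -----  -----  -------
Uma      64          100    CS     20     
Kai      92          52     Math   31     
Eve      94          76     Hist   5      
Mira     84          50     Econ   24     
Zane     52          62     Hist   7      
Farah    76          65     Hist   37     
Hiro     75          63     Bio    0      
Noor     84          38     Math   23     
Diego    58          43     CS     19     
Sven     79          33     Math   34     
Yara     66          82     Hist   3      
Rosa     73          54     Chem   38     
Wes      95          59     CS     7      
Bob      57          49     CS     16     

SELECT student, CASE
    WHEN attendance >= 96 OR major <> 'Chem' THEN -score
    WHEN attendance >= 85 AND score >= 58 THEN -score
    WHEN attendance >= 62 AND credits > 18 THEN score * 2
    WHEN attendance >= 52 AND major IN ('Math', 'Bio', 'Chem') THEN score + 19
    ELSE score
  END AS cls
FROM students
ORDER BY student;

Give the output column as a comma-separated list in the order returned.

-49, -43, -76, -65, -63, -52, -50, -38, 108, -33, -100, -59, -82, -62

student=Bob: attendance >= 96 OR major <> 'Chem' → -49
student=Diego: attendance >= 96 OR major <> 'Chem' → -43
student=Eve: attendance >= 96 OR major <> 'Chem' → -76
student=Farah: attendance >= 96 OR major <> 'Chem' → -65
student=Hiro: attendance >= 96 OR major <> 'Chem' → -63
student=Kai: attendance >= 96 OR major <> 'Chem' → -52
student=Mira: attendance >= 96 OR major <> 'Chem' → -50
student=Noor: attendance >= 96 OR major <> 'Chem' → -38
student=Rosa: attendance >= 62 AND credits > 18 → 108
student=Sven: attendance >= 96 OR major <> 'Chem' → -33
student=Uma: attendance >= 96 OR major <> 'Chem' → -100
student=Wes: attendance >= 96 OR major <> 'Chem' → -59
student=Yara: attendance >= 96 OR major <> 'Chem' → -82
student=Zane: attendance >= 96 OR major <> 'Chem' → -62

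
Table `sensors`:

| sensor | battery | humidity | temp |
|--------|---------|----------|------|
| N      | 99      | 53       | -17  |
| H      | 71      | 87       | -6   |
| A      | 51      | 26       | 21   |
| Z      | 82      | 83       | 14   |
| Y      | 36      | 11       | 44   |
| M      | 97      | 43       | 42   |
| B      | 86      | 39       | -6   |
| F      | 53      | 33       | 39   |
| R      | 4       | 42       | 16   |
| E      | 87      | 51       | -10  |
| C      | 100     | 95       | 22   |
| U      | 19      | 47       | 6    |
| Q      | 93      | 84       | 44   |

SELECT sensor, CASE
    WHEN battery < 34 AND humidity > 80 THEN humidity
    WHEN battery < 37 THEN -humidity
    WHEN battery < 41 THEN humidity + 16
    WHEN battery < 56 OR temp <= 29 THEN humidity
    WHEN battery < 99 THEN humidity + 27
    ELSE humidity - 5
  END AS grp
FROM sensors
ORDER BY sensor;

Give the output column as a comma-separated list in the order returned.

sensor=A: battery < 56 OR temp <= 29 → 26
sensor=B: battery < 56 OR temp <= 29 → 39
sensor=C: battery < 56 OR temp <= 29 → 95
sensor=E: battery < 56 OR temp <= 29 → 51
sensor=F: battery < 56 OR temp <= 29 → 33
sensor=H: battery < 56 OR temp <= 29 → 87
sensor=M: battery < 99 → 70
sensor=N: battery < 56 OR temp <= 29 → 53
sensor=Q: battery < 99 → 111
sensor=R: battery < 37 → -42
sensor=U: battery < 37 → -47
sensor=Y: battery < 37 → -11
sensor=Z: battery < 56 OR temp <= 29 → 83

26, 39, 95, 51, 33, 87, 70, 53, 111, -42, -47, -11, 83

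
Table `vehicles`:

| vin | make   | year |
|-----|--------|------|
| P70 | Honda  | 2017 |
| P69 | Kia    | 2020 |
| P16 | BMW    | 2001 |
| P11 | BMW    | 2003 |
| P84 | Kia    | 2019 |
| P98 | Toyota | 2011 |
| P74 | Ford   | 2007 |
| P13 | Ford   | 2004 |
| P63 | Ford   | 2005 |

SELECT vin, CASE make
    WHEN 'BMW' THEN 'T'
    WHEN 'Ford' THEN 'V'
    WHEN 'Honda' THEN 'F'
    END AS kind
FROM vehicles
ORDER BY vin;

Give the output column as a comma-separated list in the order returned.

vin=P11: make='BMW' → T
vin=P13: make='Ford' → V
vin=P16: make='BMW' → T
vin=P63: make='Ford' → V
vin=P69: (no match → NULL) → NULL
vin=P70: make='Honda' → F
vin=P74: make='Ford' → V
vin=P84: (no match → NULL) → NULL
vin=P98: (no match → NULL) → NULL

T, V, T, V, NULL, F, V, NULL, NULL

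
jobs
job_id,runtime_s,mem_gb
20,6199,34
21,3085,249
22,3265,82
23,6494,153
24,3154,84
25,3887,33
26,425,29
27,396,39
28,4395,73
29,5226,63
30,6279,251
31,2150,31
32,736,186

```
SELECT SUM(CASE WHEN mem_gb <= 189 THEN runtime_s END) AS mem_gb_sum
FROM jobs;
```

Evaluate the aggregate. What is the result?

job_id=20: ✓ → 6199
job_id=21: ✗
job_id=22: ✓ → 3265
job_id=23: ✓ → 6494
job_id=24: ✓ → 3154
job_id=25: ✓ → 3887
job_id=26: ✓ → 425
job_id=27: ✓ → 396
job_id=28: ✓ → 4395
job_id=29: ✓ → 5226
job_id=30: ✗
job_id=31: ✓ → 2150
job_id=32: ✓ → 736
mem_gb_sum = 6199 + 3265 + 6494 + 3154 + 3887 + 425 + 396 + 4395 + 5226 + 2150 + 736 = 36327

36327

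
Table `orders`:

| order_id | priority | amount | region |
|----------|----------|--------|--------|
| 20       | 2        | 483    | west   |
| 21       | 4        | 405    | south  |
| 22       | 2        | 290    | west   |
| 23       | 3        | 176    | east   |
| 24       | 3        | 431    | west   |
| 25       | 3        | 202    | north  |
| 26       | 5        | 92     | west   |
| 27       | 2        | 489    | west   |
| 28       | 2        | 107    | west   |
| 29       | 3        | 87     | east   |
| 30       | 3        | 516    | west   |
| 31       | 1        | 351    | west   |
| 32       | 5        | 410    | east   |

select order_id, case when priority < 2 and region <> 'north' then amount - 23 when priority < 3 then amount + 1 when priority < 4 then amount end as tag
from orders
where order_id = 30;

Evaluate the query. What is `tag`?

516

order_id = 30: priority=3, amount=516, region=west.
priority < 2 and region <> 'north' → false
priority < 3 → false
priority < 4 → true → 516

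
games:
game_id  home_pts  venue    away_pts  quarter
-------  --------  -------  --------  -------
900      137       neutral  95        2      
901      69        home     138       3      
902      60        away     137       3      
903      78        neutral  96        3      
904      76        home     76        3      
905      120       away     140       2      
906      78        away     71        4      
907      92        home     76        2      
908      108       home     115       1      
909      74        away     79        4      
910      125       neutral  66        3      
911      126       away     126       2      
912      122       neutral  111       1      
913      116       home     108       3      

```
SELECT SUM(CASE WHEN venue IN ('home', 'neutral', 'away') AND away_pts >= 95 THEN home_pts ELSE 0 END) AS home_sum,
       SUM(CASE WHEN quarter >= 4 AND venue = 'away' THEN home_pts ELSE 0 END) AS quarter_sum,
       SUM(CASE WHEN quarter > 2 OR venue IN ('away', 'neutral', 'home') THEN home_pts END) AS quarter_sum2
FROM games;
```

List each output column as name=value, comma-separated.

home_sum=936, quarter_sum=152, quarter_sum2=1381

[home_sum: venue IN ('home', 'neutral', 'away') AND away_pts >= 95]
game_id=900: ✓ → 137
game_id=901: ✓ → 69
game_id=902: ✓ → 60
game_id=903: ✓ → 78
game_id=904: ✗
game_id=905: ✓ → 120
game_id=906: ✗
game_id=907: ✗
game_id=908: ✓ → 108
game_id=909: ✗
game_id=910: ✗
game_id=911: ✓ → 126
game_id=912: ✓ → 122
game_id=913: ✓ → 116
home_sum = 137 + 69 + 60 + 78 + 120 + 108 + 126 + 122 + 116 = 936
—
[quarter_sum: quarter >= 4 AND venue = 'away']
game_id=900: ✗
game_id=901: ✗
game_id=902: ✗
game_id=903: ✗
game_id=904: ✗
game_id=905: ✗
game_id=906: ✓ → 78
game_id=907: ✗
game_id=908: ✗
game_id=909: ✓ → 74
game_id=910: ✗
game_id=911: ✗
game_id=912: ✗
game_id=913: ✗
quarter_sum = 78 + 74 = 152
—
[quarter_sum2: quarter > 2 OR venue IN ('away', 'neutral', 'home')]
game_id=900: ✓ → 137
game_id=901: ✓ → 69
game_id=902: ✓ → 60
game_id=903: ✓ → 78
game_id=904: ✓ → 76
game_id=905: ✓ → 120
game_id=906: ✓ → 78
game_id=907: ✓ → 92
game_id=908: ✓ → 108
game_id=909: ✓ → 74
game_id=910: ✓ → 125
game_id=911: ✓ → 126
game_id=912: ✓ → 122
game_id=913: ✓ → 116
quarter_sum2 = 137 + 69 + 60 + 78 + 76 + 120 + 78 + 92 + 108 + 74 + 125 + 126 + 122 + 116 = 1381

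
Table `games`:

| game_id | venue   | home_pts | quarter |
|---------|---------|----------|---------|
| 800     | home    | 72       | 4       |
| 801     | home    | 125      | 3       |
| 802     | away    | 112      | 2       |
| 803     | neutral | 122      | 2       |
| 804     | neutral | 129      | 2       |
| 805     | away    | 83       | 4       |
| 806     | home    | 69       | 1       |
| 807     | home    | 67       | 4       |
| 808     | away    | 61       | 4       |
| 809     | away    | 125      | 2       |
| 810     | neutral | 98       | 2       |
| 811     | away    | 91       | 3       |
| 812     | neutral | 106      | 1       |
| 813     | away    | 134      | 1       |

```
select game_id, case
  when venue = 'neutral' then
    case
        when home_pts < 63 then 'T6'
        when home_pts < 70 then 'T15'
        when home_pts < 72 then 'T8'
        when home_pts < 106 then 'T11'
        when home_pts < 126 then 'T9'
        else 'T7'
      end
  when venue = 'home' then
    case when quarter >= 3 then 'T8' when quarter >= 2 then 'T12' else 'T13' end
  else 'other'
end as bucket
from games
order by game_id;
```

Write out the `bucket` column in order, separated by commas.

game_id=800: venue='home' → inner[quarter >= 3] → T8
game_id=801: venue='home' → inner[quarter >= 3] → T8
game_id=802: venue='away' → outer ELSE → other
game_id=803: venue='neutral' → inner[home_pts < 126] → T9
game_id=804: venue='neutral' → inner[ELSE] → T7
game_id=805: venue='away' → outer ELSE → other
game_id=806: venue='home' → inner[ELSE] → T13
game_id=807: venue='home' → inner[quarter >= 3] → T8
game_id=808: venue='away' → outer ELSE → other
game_id=809: venue='away' → outer ELSE → other
game_id=810: venue='neutral' → inner[home_pts < 106] → T11
game_id=811: venue='away' → outer ELSE → other
game_id=812: venue='neutral' → inner[home_pts < 126] → T9
game_id=813: venue='away' → outer ELSE → other

T8, T8, other, T9, T7, other, T13, T8, other, other, T11, other, T9, other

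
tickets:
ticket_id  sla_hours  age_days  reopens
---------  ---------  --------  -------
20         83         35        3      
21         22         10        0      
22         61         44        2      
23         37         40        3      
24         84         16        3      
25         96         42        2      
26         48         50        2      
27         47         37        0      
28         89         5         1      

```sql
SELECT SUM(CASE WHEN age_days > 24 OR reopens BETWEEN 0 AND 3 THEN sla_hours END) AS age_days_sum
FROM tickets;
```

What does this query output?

ticket_id=20: ✓ → 83
ticket_id=21: ✓ → 22
ticket_id=22: ✓ → 61
ticket_id=23: ✓ → 37
ticket_id=24: ✓ → 84
ticket_id=25: ✓ → 96
ticket_id=26: ✓ → 48
ticket_id=27: ✓ → 47
ticket_id=28: ✓ → 89
age_days_sum = 83 + 22 + 61 + 37 + 84 + 96 + 48 + 47 + 89 = 567

567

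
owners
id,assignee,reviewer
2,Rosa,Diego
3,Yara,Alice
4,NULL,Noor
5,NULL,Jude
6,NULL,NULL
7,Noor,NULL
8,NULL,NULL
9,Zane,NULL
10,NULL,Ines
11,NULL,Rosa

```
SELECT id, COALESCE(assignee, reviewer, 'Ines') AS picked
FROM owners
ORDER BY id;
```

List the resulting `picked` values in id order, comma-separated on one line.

Rosa, Yara, Noor, Jude, Ines, Noor, Ines, Zane, Ines, Rosa

id=2: assignee=Rosa → Rosa
id=3: assignee=Yara → Yara
id=4: assignee=NULL, reviewer=Noor → Noor
id=5: assignee=NULL, reviewer=Jude → Jude
id=6: assignee=NULL, reviewer=NULL, → literal Ines → Ines
id=7: assignee=Noor → Noor
id=8: assignee=NULL, reviewer=NULL, → literal Ines → Ines
id=9: assignee=Zane → Zane
id=10: assignee=NULL, reviewer=Ines → Ines
id=11: assignee=NULL, reviewer=Rosa → Rosa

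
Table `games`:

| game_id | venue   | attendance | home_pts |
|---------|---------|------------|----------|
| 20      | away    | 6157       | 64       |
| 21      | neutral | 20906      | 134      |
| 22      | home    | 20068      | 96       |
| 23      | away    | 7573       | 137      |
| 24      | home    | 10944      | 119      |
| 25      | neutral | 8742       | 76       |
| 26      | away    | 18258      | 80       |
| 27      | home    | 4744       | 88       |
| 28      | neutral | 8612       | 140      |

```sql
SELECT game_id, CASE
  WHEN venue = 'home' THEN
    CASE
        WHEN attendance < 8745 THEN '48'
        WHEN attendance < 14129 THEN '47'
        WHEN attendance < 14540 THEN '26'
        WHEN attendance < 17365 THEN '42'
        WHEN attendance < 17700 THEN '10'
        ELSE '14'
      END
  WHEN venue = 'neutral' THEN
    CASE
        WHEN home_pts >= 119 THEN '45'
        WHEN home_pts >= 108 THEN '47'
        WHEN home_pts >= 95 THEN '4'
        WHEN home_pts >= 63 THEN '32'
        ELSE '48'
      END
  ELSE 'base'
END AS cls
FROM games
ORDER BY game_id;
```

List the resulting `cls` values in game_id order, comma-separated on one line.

base, 45, 14, base, 47, 32, base, 48, 45

game_id=20: venue='away' → outer ELSE → base
game_id=21: venue='neutral' → inner[home_pts >= 119] → 45
game_id=22: venue='home' → inner[ELSE] → 14
game_id=23: venue='away' → outer ELSE → base
game_id=24: venue='home' → inner[attendance < 14129] → 47
game_id=25: venue='neutral' → inner[home_pts >= 63] → 32
game_id=26: venue='away' → outer ELSE → base
game_id=27: venue='home' → inner[attendance < 8745] → 48
game_id=28: venue='neutral' → inner[home_pts >= 119] → 45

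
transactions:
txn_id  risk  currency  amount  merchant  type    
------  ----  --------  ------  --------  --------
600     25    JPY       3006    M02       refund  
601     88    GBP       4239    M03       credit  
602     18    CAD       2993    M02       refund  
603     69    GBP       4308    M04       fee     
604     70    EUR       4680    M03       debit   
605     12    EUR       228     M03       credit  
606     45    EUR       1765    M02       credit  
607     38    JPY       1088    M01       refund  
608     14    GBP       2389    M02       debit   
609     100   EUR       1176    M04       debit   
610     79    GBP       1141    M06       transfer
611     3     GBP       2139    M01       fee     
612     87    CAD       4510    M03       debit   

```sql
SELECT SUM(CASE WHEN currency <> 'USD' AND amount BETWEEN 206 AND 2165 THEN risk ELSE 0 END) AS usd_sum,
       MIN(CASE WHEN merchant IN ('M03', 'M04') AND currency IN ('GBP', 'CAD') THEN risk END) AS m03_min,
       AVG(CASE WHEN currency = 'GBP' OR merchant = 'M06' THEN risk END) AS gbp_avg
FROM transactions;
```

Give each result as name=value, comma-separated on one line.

[usd_sum: currency <> 'USD' AND amount BETWEEN 206 AND 2165]
txn_id=600: ✗
txn_id=601: ✗
txn_id=602: ✗
txn_id=603: ✗
txn_id=604: ✗
txn_id=605: ✓ → 12
txn_id=606: ✓ → 45
txn_id=607: ✓ → 38
txn_id=608: ✗
txn_id=609: ✓ → 100
txn_id=610: ✓ → 79
txn_id=611: ✓ → 3
txn_id=612: ✗
usd_sum = 12 + 45 + 38 + 100 + 79 + 3 = 277
—
[m03_min: merchant IN ('M03', 'M04') AND currency IN ('GBP', 'CAD')]
txn_id=600: ✗
txn_id=601: ✓ → 88
txn_id=602: ✗
txn_id=603: ✓ → 69
txn_id=604: ✗
txn_id=605: ✗
txn_id=606: ✗
txn_id=607: ✗
txn_id=608: ✗
txn_id=609: ✗
txn_id=610: ✗
txn_id=611: ✗
txn_id=612: ✓ → 87
m03_min = MIN(88, 69, 87) = 69
—
[gbp_avg: currency = 'GBP' OR merchant = 'M06']
txn_id=600: ✗
txn_id=601: ✓ → 88
txn_id=602: ✗
txn_id=603: ✓ → 69
txn_id=604: ✗
txn_id=605: ✗
txn_id=606: ✗
txn_id=607: ✗
txn_id=608: ✓ → 14
txn_id=609: ✗
txn_id=610: ✓ → 79
txn_id=611: ✓ → 3
txn_id=612: ✗
gbp_avg = (88 + 69 + 14 + 79 + 3) / 5 = 50.6

usd_sum=277, m03_min=69, gbp_avg=50.6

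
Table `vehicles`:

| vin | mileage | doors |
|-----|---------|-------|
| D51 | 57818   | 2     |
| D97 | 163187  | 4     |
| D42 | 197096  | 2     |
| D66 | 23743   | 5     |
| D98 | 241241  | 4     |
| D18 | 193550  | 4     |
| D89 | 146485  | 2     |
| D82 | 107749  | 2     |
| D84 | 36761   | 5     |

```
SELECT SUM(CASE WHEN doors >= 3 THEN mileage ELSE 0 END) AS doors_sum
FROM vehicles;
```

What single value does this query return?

658482

vin=D51: ✗
vin=D97: ✓ → 163187
vin=D42: ✗
vin=D66: ✓ → 23743
vin=D98: ✓ → 241241
vin=D18: ✓ → 193550
vin=D89: ✗
vin=D82: ✗
vin=D84: ✓ → 36761
doors_sum = 163187 + 23743 + 241241 + 193550 + 36761 = 658482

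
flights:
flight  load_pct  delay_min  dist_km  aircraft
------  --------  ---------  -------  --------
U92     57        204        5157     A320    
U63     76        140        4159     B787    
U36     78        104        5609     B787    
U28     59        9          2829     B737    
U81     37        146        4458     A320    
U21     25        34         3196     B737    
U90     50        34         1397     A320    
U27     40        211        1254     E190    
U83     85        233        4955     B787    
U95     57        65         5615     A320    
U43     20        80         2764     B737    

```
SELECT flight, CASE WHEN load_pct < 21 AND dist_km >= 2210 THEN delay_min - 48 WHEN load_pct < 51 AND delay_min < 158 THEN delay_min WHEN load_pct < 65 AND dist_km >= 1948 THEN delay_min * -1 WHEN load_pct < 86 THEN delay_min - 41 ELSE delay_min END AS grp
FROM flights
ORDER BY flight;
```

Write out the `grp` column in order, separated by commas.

flight=U21: load_pct < 51 AND delay_min < 158 → 34
flight=U27: load_pct < 86 → 170
flight=U28: load_pct < 65 AND dist_km >= 1948 → -9
flight=U36: load_pct < 86 → 63
flight=U43: load_pct < 21 AND dist_km >= 2210 → 32
flight=U63: load_pct < 86 → 99
flight=U81: load_pct < 51 AND delay_min < 158 → 146
flight=U83: load_pct < 86 → 192
flight=U90: load_pct < 51 AND delay_min < 158 → 34
flight=U92: load_pct < 65 AND dist_km >= 1948 → -204
flight=U95: load_pct < 65 AND dist_km >= 1948 → -65

34, 170, -9, 63, 32, 99, 146, 192, 34, -204, -65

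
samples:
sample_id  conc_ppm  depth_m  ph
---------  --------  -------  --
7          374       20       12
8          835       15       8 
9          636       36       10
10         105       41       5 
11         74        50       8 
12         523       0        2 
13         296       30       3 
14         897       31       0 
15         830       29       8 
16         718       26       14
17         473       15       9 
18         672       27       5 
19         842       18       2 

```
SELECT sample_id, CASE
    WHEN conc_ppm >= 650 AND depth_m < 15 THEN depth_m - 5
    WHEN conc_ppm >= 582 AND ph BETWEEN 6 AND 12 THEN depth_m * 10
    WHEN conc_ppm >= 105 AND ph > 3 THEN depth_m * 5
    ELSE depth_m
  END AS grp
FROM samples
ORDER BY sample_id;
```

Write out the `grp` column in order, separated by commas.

100, 150, 360, 205, 50, 0, 30, 31, 290, 130, 75, 135, 18

sample_id=7: conc_ppm >= 105 AND ph > 3 → 100
sample_id=8: conc_ppm >= 582 AND ph BETWEEN 6 AND 12 → 150
sample_id=9: conc_ppm >= 582 AND ph BETWEEN 6 AND 12 → 360
sample_id=10: conc_ppm >= 105 AND ph > 3 → 205
sample_id=11: ELSE → 50
sample_id=12: ELSE → 0
sample_id=13: ELSE → 30
sample_id=14: ELSE → 31
sample_id=15: conc_ppm >= 582 AND ph BETWEEN 6 AND 12 → 290
sample_id=16: conc_ppm >= 105 AND ph > 3 → 130
sample_id=17: conc_ppm >= 105 AND ph > 3 → 75
sample_id=18: conc_ppm >= 105 AND ph > 3 → 135
sample_id=19: ELSE → 18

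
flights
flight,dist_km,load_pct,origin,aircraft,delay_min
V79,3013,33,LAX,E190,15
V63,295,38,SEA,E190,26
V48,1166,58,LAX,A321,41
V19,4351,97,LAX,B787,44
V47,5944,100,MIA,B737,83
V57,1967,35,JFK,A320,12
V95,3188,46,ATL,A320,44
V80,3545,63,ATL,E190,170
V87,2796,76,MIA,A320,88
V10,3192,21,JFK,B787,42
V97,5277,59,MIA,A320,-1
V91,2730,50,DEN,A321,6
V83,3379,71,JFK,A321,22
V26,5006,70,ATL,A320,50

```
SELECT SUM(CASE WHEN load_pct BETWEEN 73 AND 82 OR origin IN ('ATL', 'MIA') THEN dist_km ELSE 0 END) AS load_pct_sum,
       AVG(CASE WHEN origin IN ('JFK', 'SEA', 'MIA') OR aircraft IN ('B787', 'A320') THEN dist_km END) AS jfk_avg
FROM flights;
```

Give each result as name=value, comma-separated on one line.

[load_pct_sum: load_pct BETWEEN 73 AND 82 OR origin IN ('ATL', 'MIA')]
flight=V79: ✗
flight=V63: ✗
flight=V48: ✗
flight=V19: ✗
flight=V47: ✓ → 5944
flight=V57: ✗
flight=V95: ✓ → 3188
flight=V80: ✓ → 3545
flight=V87: ✓ → 2796
flight=V10: ✗
flight=V97: ✓ → 5277
flight=V91: ✗
flight=V83: ✗
flight=V26: ✓ → 5006
load_pct_sum = 5944 + 3188 + 3545 + 2796 + 5277 + 5006 = 25756
—
[jfk_avg: origin IN ('JFK', 'SEA', 'MIA') OR aircraft IN ('B787', 'A320')]
flight=V79: ✗
flight=V63: ✓ → 295
flight=V48: ✗
flight=V19: ✓ → 4351
flight=V47: ✓ → 5944
flight=V57: ✓ → 1967
flight=V95: ✓ → 3188
flight=V80: ✗
flight=V87: ✓ → 2796
flight=V10: ✓ → 3192
flight=V97: ✓ → 5277
flight=V91: ✗
flight=V83: ✓ → 3379
flight=V26: ✓ → 5006
jfk_avg = (295 + 4351 + 5944 + 1967 + 3188 + 2796 + 3192 + 5277 + 3379 + 5006) / 10 = 3539.5

load_pct_sum=25756, jfk_avg=3539.5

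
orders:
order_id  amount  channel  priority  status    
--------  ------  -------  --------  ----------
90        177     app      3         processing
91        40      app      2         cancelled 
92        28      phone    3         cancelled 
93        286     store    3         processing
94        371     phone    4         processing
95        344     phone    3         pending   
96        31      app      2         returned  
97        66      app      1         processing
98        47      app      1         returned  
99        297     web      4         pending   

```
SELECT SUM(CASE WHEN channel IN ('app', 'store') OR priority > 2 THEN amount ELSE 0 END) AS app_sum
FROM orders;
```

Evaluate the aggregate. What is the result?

order_id=90: ✓ → 177
order_id=91: ✓ → 40
order_id=92: ✓ → 28
order_id=93: ✓ → 286
order_id=94: ✓ → 371
order_id=95: ✓ → 344
order_id=96: ✓ → 31
order_id=97: ✓ → 66
order_id=98: ✓ → 47
order_id=99: ✓ → 297
app_sum = 177 + 40 + 28 + 286 + 371 + 344 + 31 + 66 + 47 + 297 = 1687

1687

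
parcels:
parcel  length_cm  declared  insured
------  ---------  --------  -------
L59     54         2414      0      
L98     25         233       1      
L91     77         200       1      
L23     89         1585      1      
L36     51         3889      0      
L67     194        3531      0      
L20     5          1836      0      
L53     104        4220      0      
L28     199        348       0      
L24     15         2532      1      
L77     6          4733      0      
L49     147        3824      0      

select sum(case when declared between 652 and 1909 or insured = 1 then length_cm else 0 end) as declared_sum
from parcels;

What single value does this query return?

parcel=L59: ✗
parcel=L98: ✓ → 25
parcel=L91: ✓ → 77
parcel=L23: ✓ → 89
parcel=L36: ✗
parcel=L67: ✗
parcel=L20: ✓ → 5
parcel=L53: ✗
parcel=L28: ✗
parcel=L24: ✓ → 15
parcel=L77: ✗
parcel=L49: ✗
declared_sum = 25 + 77 + 89 + 5 + 15 = 211

211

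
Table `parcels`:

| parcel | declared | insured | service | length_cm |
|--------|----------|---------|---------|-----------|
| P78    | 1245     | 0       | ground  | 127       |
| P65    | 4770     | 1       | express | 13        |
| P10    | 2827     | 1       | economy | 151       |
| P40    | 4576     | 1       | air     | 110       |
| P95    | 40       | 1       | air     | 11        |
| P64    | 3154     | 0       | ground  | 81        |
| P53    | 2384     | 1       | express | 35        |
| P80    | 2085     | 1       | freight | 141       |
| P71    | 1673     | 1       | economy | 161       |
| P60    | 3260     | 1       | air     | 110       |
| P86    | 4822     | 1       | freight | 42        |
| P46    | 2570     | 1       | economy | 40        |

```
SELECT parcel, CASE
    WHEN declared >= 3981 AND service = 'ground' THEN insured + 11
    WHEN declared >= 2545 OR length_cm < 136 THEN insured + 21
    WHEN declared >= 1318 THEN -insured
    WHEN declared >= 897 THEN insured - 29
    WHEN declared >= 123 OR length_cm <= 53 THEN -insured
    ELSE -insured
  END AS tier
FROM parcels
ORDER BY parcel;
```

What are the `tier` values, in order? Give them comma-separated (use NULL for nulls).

parcel=P10: declared >= 2545 OR length_cm < 136 → 22
parcel=P40: declared >= 2545 OR length_cm < 136 → 22
parcel=P46: declared >= 2545 OR length_cm < 136 → 22
parcel=P53: declared >= 2545 OR length_cm < 136 → 22
parcel=P60: declared >= 2545 OR length_cm < 136 → 22
parcel=P64: declared >= 2545 OR length_cm < 136 → 21
parcel=P65: declared >= 2545 OR length_cm < 136 → 22
parcel=P71: declared >= 1318 → -1
parcel=P78: declared >= 2545 OR length_cm < 136 → 21
parcel=P80: declared >= 1318 → -1
parcel=P86: declared >= 2545 OR length_cm < 136 → 22
parcel=P95: declared >= 2545 OR length_cm < 136 → 22

22, 22, 22, 22, 22, 21, 22, -1, 21, -1, 22, 22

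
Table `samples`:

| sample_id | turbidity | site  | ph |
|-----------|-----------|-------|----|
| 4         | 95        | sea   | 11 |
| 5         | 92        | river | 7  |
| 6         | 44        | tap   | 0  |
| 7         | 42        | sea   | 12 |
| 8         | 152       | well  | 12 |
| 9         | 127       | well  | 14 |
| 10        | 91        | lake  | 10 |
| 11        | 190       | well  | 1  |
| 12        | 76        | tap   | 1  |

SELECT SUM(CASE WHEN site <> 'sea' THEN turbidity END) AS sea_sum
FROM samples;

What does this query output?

sample_id=4: ✗
sample_id=5: ✓ → 92
sample_id=6: ✓ → 44
sample_id=7: ✗
sample_id=8: ✓ → 152
sample_id=9: ✓ → 127
sample_id=10: ✓ → 91
sample_id=11: ✓ → 190
sample_id=12: ✓ → 76
sea_sum = 92 + 44 + 152 + 127 + 91 + 190 + 76 = 772

772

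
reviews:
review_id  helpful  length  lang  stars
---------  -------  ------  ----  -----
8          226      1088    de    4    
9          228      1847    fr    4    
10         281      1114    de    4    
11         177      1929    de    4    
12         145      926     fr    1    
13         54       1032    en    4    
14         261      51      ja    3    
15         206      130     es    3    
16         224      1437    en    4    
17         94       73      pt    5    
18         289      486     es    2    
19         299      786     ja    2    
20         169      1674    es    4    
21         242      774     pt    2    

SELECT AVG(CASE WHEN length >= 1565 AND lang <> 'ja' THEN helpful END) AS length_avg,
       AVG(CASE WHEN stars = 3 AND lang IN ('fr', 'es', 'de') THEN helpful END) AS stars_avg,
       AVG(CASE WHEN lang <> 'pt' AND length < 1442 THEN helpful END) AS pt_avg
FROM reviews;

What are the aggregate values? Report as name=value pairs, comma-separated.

[length_avg: length >= 1565 AND lang <> 'ja']
review_id=8: ✗
review_id=9: ✓ → 228
review_id=10: ✗
review_id=11: ✓ → 177
review_id=12: ✗
review_id=13: ✗
review_id=14: ✗
review_id=15: ✗
review_id=16: ✗
review_id=17: ✗
review_id=18: ✗
review_id=19: ✗
review_id=20: ✓ → 169
review_id=21: ✗
length_avg = (228 + 177 + 169) / 3 = 191.3333333333
—
[stars_avg: stars = 3 AND lang IN ('fr', 'es', 'de')]
review_id=8: ✗
review_id=9: ✗
review_id=10: ✗
review_id=11: ✗
review_id=12: ✗
review_id=13: ✗
review_id=14: ✗
review_id=15: ✓ → 206
review_id=16: ✗
review_id=17: ✗
review_id=18: ✗
review_id=19: ✗
review_id=20: ✗
review_id=21: ✗
stars_avg = 206
—
[pt_avg: lang <> 'pt' AND length < 1442]
review_id=8: ✓ → 226
review_id=9: ✗
review_id=10: ✓ → 281
review_id=11: ✗
review_id=12: ✓ → 145
review_id=13: ✓ → 54
review_id=14: ✓ → 261
review_id=15: ✓ → 206
review_id=16: ✓ → 224
review_id=17: ✗
review_id=18: ✓ → 289
review_id=19: ✓ → 299
review_id=20: ✗
review_id=21: ✗
pt_avg = (226 + 281 + 145 + 54 + 261 + 206 + 224 + 289 + 299) / 9 = 220.5555555556

length_avg=191.3333333333, stars_avg=206, pt_avg=220.5555555556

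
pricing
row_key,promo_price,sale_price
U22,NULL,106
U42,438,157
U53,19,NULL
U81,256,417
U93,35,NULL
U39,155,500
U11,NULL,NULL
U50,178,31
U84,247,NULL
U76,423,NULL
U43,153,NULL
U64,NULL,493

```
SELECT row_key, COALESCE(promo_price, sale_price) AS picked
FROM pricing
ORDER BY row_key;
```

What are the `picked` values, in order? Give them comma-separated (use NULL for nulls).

row_key=U11: promo_price=NULL, sale_price=NULL (all NULL) → NULL
row_key=U22: promo_price=NULL, sale_price=106 → 106
row_key=U39: promo_price=155 → 155
row_key=U42: promo_price=438 → 438
row_key=U43: promo_price=153 → 153
row_key=U50: promo_price=178 → 178
row_key=U53: promo_price=19 → 19
row_key=U64: promo_price=NULL, sale_price=493 → 493
row_key=U76: promo_price=423 → 423
row_key=U81: promo_price=256 → 256
row_key=U84: promo_price=247 → 247
row_key=U93: promo_price=35 → 35

NULL, 106, 155, 438, 153, 178, 19, 493, 423, 256, 247, 35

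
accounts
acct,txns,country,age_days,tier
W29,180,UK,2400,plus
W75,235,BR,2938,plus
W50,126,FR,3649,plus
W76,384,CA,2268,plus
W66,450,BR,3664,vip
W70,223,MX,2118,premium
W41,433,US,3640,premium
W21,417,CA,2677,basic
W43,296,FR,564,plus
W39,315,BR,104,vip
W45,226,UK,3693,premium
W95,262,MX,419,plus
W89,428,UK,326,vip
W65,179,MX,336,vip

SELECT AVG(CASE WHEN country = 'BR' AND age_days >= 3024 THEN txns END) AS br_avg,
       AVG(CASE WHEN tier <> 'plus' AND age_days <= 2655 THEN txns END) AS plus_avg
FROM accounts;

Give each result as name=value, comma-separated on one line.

br_avg=450, plus_avg=286.25

[br_avg: country = 'BR' AND age_days >= 3024]
acct=W29: ✗
acct=W75: ✗
acct=W50: ✗
acct=W76: ✗
acct=W66: ✓ → 450
acct=W70: ✗
acct=W41: ✗
acct=W21: ✗
acct=W43: ✗
acct=W39: ✗
acct=W45: ✗
acct=W95: ✗
acct=W89: ✗
acct=W65: ✗
br_avg = 450
—
[plus_avg: tier <> 'plus' AND age_days <= 2655]
acct=W29: ✗
acct=W75: ✗
acct=W50: ✗
acct=W76: ✗
acct=W66: ✗
acct=W70: ✓ → 223
acct=W41: ✗
acct=W21: ✗
acct=W43: ✗
acct=W39: ✓ → 315
acct=W45: ✗
acct=W95: ✗
acct=W89: ✓ → 428
acct=W65: ✓ → 179
plus_avg = (223 + 315 + 428 + 179) / 4 = 286.25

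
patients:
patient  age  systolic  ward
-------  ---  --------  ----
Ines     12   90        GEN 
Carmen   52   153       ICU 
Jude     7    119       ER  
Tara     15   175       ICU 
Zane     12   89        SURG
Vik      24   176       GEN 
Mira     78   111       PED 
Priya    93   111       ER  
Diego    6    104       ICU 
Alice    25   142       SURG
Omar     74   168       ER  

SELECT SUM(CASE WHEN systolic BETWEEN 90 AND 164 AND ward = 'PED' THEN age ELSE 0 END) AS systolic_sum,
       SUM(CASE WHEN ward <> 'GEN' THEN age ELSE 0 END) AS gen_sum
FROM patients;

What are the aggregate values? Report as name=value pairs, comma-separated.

[systolic_sum: systolic BETWEEN 90 AND 164 AND ward = 'PED']
patient=Ines: ✗
patient=Carmen: ✗
patient=Jude: ✗
patient=Tara: ✗
patient=Zane: ✗
patient=Vik: ✗
patient=Mira: ✓ → 78
patient=Priya: ✗
patient=Diego: ✗
patient=Alice: ✗
patient=Omar: ✗
systolic_sum = 78
—
[gen_sum: ward <> 'GEN']
patient=Ines: ✗
patient=Carmen: ✓ → 52
patient=Jude: ✓ → 7
patient=Tara: ✓ → 15
patient=Zane: ✓ → 12
patient=Vik: ✗
patient=Mira: ✓ → 78
patient=Priya: ✓ → 93
patient=Diego: ✓ → 6
patient=Alice: ✓ → 25
patient=Omar: ✓ → 74
gen_sum = 52 + 7 + 15 + 12 + 78 + 93 + 6 + 25 + 74 = 362

systolic_sum=78, gen_sum=362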